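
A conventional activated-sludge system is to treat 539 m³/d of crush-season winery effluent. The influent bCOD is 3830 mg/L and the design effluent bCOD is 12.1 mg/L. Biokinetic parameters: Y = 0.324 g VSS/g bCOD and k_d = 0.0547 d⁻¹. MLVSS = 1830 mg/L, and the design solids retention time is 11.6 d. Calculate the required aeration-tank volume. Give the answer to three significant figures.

Rearranging the biomass balance for a CMAS with decay, V = Y·Q·ΔS·θ_c / [X·(1+k_d θ_c)] = 0.324 × 539 × (3830 − 12.1) × 11.6 / [1830 × (1 + 0.0547 × 11.6)] = 7.73×10^6 / 2991 = 2586 m³.

V ≈ 2590 m³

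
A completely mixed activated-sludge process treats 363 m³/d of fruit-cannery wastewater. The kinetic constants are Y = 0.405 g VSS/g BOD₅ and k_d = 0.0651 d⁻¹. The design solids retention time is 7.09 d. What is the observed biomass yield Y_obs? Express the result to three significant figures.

The observed yield is Y_obs = Y/(1 + k_d·θ_c) = 0.405 / (1 + 0.0651 × 7.09) = 0.405 / 1.462 = 0.2771 g VSS per g BOD₅ removed.

Y_obs ≈ 0.277 g VSS/g BOD₅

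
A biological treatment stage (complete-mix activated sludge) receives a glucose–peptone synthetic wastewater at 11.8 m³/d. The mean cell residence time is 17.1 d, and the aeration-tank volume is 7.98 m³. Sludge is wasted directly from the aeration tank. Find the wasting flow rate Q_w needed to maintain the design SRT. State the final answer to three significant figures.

Wasting from the aeration tank: Q_w = V / θ_c = 7.980 / 17.1 = 0.4667 m³/d.

Q_w ≈ 0.467 m³/d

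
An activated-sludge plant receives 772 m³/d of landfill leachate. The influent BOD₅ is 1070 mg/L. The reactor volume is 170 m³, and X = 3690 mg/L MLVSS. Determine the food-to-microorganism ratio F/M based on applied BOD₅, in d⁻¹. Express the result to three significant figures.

Food-to-microorganism ratio F/M = Q S₀ / (V X) = 772 × 1070 / (170.0 × 3690) = 1.317 d⁻¹.

F/M ≈ 1.32 d⁻¹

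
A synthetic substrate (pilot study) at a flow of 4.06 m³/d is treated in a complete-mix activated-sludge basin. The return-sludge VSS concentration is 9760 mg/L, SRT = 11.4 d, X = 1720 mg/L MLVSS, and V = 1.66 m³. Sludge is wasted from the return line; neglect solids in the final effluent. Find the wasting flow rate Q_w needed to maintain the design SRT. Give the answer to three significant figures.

θ_c = V·X/(Q_w·X_r) when wasting from the recycle, so Q_w = V·X/(θ_c·X_r) = 1.660 × 1720 / (11.4 × 9760) = 0.02566 m³/d.

Q_w ≈ 0.0257 m³/d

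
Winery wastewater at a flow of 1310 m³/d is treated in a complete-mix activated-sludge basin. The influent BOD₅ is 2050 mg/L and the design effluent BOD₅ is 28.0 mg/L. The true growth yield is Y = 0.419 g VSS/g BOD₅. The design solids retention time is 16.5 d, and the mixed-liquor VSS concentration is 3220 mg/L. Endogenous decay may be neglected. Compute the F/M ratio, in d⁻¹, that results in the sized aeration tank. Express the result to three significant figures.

Biomass mass balance (decay neglected): V·X = Y·Q·(S₀ − S)·θ_c, so V = 0.419 × 1310 × (2050 − 28.0) × 16.5 / 3220 = 5687 m³.
F/M = Q·S₀ / (V·X) = 1310 × 2050 / (5687 × 3220) = 0.1466 g BOD₅·(g VSS·d)⁻¹.

F/M ≈ 0.147 d⁻¹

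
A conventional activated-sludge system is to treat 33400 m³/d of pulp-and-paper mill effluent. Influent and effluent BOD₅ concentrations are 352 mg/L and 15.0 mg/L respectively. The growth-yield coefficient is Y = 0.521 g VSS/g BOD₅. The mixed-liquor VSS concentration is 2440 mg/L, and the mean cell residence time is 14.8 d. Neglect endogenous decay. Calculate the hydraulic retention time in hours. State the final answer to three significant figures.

With k_d = 0 the design equation reduces to V = Y Q (S₀−S) θ_c / X = 0.521 × 33400 × (352 − 15.0) × 14.8 / 2440 = 35570 m³.
Hydraulic retention time τ = V/Q = 35570 / 33400 = 1.065 d = 25.56 h.

τ ≈ 25.6 h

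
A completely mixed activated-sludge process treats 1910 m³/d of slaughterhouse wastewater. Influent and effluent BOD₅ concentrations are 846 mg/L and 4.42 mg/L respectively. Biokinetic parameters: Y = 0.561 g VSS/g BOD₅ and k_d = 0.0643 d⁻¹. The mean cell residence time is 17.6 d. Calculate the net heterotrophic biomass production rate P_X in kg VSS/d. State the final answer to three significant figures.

Y_obs = Y / (1 + k_d θ_c) = 0.561 / (1 + 0.0643 × 17.6) = 0.561 / 2.132 = 0.2632.
Mass of BOD₅ removed per day: Q(S₀ − S) = 1910 × 841.6 g/m³ = 1607 kg/d.
So the net sludge growth is P_X = 0.2632 × 1607 = 423.0 kg VSS/d.

P_X ≈ 423 kg VSS/d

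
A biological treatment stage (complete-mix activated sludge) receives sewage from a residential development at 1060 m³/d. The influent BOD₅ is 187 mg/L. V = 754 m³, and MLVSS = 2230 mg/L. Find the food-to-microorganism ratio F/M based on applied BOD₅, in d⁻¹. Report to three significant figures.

F/M ≈ 0.118 d⁻¹

Food-to-microorganism ratio F/M = Q S₀ / (V X) = 1060 × 187 / (754.0 × 2230) = 0.1179 d⁻¹.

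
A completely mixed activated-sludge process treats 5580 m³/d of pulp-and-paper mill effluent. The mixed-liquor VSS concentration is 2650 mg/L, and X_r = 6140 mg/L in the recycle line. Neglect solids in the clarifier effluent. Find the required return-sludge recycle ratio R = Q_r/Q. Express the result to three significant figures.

Solids balance on the clarifier gives (1+R)X = R·X_r, so R = X/(X_r − X) = 2650 / (6140 − 2650) = 0.7593.

R ≈ 0.759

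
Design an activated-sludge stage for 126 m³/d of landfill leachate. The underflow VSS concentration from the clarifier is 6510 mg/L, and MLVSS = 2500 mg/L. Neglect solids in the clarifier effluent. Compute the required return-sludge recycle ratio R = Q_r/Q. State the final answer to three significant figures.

R ≈ 0.623

R = Q_r/Q = X/(X_r − X) = 2500 / (6510 − 2500) = 0.6234.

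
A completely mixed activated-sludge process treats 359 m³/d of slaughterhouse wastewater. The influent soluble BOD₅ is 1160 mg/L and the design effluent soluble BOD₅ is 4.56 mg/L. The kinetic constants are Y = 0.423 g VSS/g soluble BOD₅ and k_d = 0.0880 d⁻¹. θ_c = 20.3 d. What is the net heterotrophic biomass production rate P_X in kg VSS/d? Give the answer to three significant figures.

Y_obs = Y / (1 + k_d θ_c) = 0.423 / (1 + 0.0880 × 20.3) = 0.423 / 2.786 = 0.1518.
Q·(S₀ − S) = 359 × (1160 − 4.56) × 10⁻³ = 414.8 kg/d removed.
Net biomass production P_X = Y_obs × Q·(S₀ − S) = 0.1518 × 414.8 = 62.97 kg VSS/d.

P_X ≈ 63.0 kg VSS/d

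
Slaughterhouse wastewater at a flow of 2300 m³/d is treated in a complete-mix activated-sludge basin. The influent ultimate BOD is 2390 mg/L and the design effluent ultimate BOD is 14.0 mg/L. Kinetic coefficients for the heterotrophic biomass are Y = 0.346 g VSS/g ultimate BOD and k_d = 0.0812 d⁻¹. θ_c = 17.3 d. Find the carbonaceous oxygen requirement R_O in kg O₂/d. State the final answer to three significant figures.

R_O ≈ 4350 kg O₂/d

Correct the yield for decay: Y_obs = Y/(1 + k_d θ_c) = 0.346 / (1 + 0.0812 × 17.3) = 0.346 / 2.405 = 0.1439.
Substrate removed = Q·(S₀ − S) = 2300 m³/d × (2390 − 14.0) g/m³ = 5.46×10^6 g/d = 5465 kg/d.
Net sludge production P_X = 0.1439 × 5465 = 786.3 kg VSS/d.
R_O = Q·(S₀ − S) − 1.42·P_X = 5465 − 1.42 × 786.3 = 4348 kg O₂/d.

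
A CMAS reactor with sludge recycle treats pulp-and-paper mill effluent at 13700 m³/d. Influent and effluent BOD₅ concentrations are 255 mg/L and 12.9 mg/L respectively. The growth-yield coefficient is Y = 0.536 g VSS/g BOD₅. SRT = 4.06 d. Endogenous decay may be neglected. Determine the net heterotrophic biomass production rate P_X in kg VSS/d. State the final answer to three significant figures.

Since k_d ≈ 0, Y_obs = Y = 0.536 g VSS/g BOD₅.
Substrate removed = Q·(S₀ − S) = 13700 m³/d × (255 − 12.9) g/m³ = 3.32×10^6 g/d = 3317 kg/d.
P_X = Y_obs · Q(S₀ − S) = 0.5360 × 3317 = 1778 kg VSS/d.

P_X ≈ 1780 kg VSS/d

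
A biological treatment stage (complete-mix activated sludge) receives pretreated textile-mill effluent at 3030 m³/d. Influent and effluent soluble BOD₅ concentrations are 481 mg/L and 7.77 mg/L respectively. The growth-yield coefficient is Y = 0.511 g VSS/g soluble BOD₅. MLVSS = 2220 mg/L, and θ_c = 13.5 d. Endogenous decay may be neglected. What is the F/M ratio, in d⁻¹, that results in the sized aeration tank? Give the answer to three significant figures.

Biomass mass balance (decay neglected): V·X = Y·Q·(S₀ − S)·θ_c, so V = 0.511 × 3030 × (481 − 7.77) × 13.5 / 2220 = 4456 m³.
Food-to-microorganism ratio F/M = Q S₀ / (V X) = 3030 × 481 / (4456 × 2220) = 0.1473 d⁻¹.

F/M ≈ 0.147 d⁻¹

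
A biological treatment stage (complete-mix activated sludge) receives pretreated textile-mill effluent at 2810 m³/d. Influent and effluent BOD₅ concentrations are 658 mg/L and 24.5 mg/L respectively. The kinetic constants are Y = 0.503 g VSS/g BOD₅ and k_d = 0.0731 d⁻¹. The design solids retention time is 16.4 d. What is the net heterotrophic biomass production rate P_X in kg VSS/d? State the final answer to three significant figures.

P_X ≈ 407 kg VSS/d

Y_obs = Y / (1 + k_d θ_c) = 0.503 / (1 + 0.0731 × 16.4) = 0.503 / 2.199 = 0.2288.
ΔS = 658 − 24.5 = 633.5 mg/L, so the substrate removal rate is 2810 × 633.5/1000 = 1780 kg BOD₅/d.
P_X = Y_obs · Q(S₀ − S) = 0.2288 × 1780 = 407.2 kg VSS/d.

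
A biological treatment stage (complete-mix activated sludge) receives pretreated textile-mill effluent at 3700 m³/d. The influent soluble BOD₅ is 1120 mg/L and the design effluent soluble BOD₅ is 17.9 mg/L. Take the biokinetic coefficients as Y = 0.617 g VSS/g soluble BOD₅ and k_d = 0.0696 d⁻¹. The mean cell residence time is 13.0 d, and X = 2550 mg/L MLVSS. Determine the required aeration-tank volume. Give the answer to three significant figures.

Steady-state biomass mass balance: V·X·(1 + k_d·θ_c) = Y·Q·(S₀ − S)·θ_c, so V = 0.617 × 3700 × (1120 − 17.9) × 13.0 / [2550 × (1 + 0.0696 × 13.0)] = 3.27×10^7 / 4857 = 6734 m³.

V ≈ 6730 m³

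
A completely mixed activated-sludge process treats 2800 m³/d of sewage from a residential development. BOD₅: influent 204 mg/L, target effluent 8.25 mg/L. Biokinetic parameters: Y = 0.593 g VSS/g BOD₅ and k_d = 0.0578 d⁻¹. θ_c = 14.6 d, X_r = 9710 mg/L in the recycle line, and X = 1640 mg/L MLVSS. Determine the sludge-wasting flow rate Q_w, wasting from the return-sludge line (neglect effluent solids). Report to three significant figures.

From the SRT design equation V = Y Q (S₀−S) θ_c / [X (1 + k_d θ_c)] = 0.593 × 2800 × (204 − 8.25) × 14.6 / [1640 × (1 + 0.0578 × 14.6)] = 4.75×10^6 / 3024 = 1569 m³.
θ_c = V·X/(Q_w·X_r) when wasting from the recycle, so Q_w = V·X/(θ_c·X_r) = 1569 × 1640 / (14.6 × 9710) = 18.15 m³/d.

Q_w ≈ 18.2 m³/d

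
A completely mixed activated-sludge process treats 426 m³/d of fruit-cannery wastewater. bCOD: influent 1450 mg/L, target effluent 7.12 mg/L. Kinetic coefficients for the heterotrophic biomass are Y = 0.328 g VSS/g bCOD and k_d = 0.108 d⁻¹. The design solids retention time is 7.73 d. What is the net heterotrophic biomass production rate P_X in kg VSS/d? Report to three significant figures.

P_X ≈ 110 kg VSS/d

Y_obs = Y / (1 + k_d θ_c) = 0.328 / (1 + 0.108 × 7.73) = 0.328 / 1.835 = 0.1788.
ΔS = 1450 − 7.12 = 1443 mg/L, so the substrate removal rate is 426 × 1443/1000 = 614.7 kg bCOD/d.
So the net sludge growth is P_X = 0.1788 × 614.7 = 109.9 kg VSS/d.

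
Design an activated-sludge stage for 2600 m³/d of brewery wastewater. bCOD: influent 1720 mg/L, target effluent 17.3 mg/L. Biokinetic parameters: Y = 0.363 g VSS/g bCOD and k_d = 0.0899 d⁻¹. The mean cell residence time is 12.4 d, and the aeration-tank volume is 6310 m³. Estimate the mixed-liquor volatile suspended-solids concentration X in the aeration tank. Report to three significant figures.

From V·X·(1 + k_d·θ_c) = Y·Q·(S₀ − S)·θ_c: X = 0.363 × 2600 × (1720 − 17.3) × 12.4 / [6310 × (1 + 0.0899 × 12.4)] = 1493 mg/L.

X ≈ 1490 mg/L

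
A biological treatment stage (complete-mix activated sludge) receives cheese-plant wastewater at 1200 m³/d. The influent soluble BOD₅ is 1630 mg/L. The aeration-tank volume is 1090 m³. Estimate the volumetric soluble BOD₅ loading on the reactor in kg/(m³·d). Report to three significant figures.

L_v ≈ 1.79 kg soluble BOD₅/(m³·d)

Applied soluble BOD₅ load per unit volume = Q·S₀/V = (1200 × 1630/1000)/1090 = 1.794 kg soluble BOD₅·m⁻³·d⁻¹.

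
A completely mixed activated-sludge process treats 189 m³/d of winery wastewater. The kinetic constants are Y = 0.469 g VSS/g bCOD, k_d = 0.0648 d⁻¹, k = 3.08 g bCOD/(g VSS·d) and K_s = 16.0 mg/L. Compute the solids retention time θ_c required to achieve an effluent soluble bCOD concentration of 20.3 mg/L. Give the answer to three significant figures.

From 1/θ_c = Y·k·S/(K_s + S) − k_d: Y·k·S/(K_s+S) = 0.469 × 3.08 × 20.3 / (16.0 + 20.3) = 0.8078 d⁻¹.
Then 1/θ_c = μ − k_d = 0.8078 − 0.0648 = 0.7430 d⁻¹, giving θ_c = 1.346 d.

θ_c ≈ 1.35 d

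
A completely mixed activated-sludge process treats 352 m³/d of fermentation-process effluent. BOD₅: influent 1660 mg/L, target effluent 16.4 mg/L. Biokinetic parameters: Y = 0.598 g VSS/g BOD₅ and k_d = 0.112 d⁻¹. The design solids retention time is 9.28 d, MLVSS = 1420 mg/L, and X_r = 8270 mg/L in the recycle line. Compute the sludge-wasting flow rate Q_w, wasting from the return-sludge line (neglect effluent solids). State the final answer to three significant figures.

Steady-state biomass mass balance: V·X·(1 + k_d·θ_c) = Y·Q·(S₀ − S)·θ_c, so V = 0.598 × 352 × (1660 − 16.4) × 9.28 / [1420 × (1 + 0.112 × 9.28)] = 3.21×10^6 / 2896 = 1109 m³.
Wasting from the return line (neglecting effluent solids): Q_w = V·X / (θ_c·X_r) = 1109 × 1420 / (9.28 × 8270) = 20.51 m³/d.

Q_w ≈ 20.5 m³/d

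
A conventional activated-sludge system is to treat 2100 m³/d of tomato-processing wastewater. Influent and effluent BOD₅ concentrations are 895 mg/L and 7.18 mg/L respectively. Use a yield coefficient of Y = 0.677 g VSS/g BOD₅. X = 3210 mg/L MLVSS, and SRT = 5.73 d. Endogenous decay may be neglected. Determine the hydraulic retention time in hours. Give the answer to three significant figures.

τ ≈ 25.7 h

Biomass mass balance (decay neglected): V·X = Y·Q·(S₀ − S)·θ_c, so V = 0.677 × 2100 × (895 − 7.18) × 5.73 / 3210 = 2253 m³.
HRT = V/Q = 2253 m³ / 2100 m³·d⁻¹ = 1.073 d × 24 = 25.75 h.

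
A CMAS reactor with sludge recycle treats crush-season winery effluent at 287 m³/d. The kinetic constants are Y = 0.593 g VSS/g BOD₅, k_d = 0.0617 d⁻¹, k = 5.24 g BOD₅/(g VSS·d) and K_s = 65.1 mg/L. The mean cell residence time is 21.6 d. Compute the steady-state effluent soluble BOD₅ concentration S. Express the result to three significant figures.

S ≈ 2.34 mg/L

From the Monod/SRT balance for a CMAS, S = K_s·(1+k_d θ_c)/[θ_c·(Y k − k_d) − 1] = 65.1 × (1 + 0.0617 × 21.6) / [21.6 × (0.593 × 5.24 − 0.0617) − 1] = 151.9 / 64.79 = 2.344 mg/L.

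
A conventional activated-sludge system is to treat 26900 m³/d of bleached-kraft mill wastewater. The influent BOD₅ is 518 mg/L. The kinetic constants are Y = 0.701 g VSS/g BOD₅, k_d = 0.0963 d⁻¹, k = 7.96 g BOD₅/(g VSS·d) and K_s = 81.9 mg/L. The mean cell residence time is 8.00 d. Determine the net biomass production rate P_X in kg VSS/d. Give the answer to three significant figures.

P_X ≈ 5480 kg VSS/d

For a completely mixed reactor with recycle the Lawrence–McCarty relation gives S = K_s·(1 + k_d·θ_c) / [θ_c·(Y·k − k_d) − 1] = 81.9 × (1 + 0.0963 × 8.00) / [8.00 × (0.701 × 7.96 − 0.0963) − 1] = 145.0 / 42.87 = 3.382 mg/L.
The observed yield is Y_obs = Y/(1 + k_d·θ_c) = 0.701 / (1 + 0.0963 × 8.00) = 0.701 / 1.770 = 0.3960 g VSS per g BOD₅ removed.
ΔS = 518 − 3.38 = 514.6 mg/L, so the substrate removal rate is 26900 × 514.6/1000 = 13843 kg BOD₅/d.
P_X = Y_obs · Q(S₀ − S) = 0.3960 × 13843 = 5481 kg VSS/d.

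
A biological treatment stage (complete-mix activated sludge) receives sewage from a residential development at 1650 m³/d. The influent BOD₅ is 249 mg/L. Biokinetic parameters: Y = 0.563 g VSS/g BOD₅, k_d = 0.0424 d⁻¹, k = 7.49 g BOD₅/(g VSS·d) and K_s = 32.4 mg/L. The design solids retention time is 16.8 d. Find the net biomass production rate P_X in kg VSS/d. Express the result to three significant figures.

From the Monod/SRT balance for a CMAS, S = K_s·(1+k_d θ_c)/[θ_c·(Y k − k_d) − 1] = 32.4 × (1 + 0.0424 × 16.8) / [16.8 × (0.563 × 7.49 − 0.0424) − 1] = 55.48 / 69.13 = 0.8025 mg/L.
Observed yield with endogenous decay: Y_obs = Y / (1 + k_d·θ_c) = 0.563 / (1 + 0.0424 × 16.8) = 0.563 / 1.712 = 0.3288 g VSS/g BOD₅.
ΔS = 249 − 0.803 = 248.2 mg/L, so the substrate removal rate is 1650 × 248.2/1000 = 409.5 kg BOD₅/d.
Biomass produced: P_X = Y_obs·Q·ΔS = 0.3288 × 409.5 ≈ 134.6 kg VSS/d.

P_X ≈ 135 kg VSS/d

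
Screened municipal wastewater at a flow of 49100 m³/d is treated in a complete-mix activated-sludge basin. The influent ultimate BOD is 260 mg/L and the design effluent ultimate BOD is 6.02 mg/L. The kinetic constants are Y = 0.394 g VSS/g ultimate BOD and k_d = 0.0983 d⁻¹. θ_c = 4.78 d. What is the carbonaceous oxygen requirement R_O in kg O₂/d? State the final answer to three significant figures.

Correct the yield for decay: Y_obs = Y/(1 + k_d θ_c) = 0.394 / (1 + 0.0983 × 4.78) = 0.394 / 1.470 = 0.2681.
Substrate removed = Q·(S₀ − S) = 49100 m³/d × (260 − 6.02) g/m³ = 1.25×10^7 g/d = 12470 kg/d.
P_X = Y_obs·Q·(S₀ − S) = 0.2681 × 12470 = 3343 kg VSS/d.
R_O = Q·(S₀ − S) − 1.42·P_X = 12470 − 1.42 × 3343 = 7724 kg O₂/d.

R_O ≈ 7720 kg O₂/d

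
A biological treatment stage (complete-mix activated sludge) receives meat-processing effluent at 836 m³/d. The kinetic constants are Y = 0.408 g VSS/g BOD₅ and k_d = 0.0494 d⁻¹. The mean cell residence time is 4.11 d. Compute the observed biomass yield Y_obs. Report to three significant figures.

Correct the yield for decay: Y_obs = Y/(1 + k_d θ_c) = 0.408 / (1 + 0.0494 × 4.11) = 0.408 / 1.203 = 0.3391.

Y_obs ≈ 0.339 g VSS/g BOD₅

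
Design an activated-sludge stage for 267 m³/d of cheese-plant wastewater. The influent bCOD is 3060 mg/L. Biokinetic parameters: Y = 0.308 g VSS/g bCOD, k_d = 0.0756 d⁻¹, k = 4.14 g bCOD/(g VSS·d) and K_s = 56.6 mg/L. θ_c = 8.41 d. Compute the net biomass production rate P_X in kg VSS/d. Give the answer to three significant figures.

For a completely mixed reactor with recycle the Lawrence–McCarty relation gives S = K_s·(1 + k_d·θ_c) / [θ_c·(Y·k − k_d) − 1] = 56.6 × (1 + 0.0756 × 8.41) / [8.41 × (0.308 × 4.14 − 0.0756) − 1] = 92.59 / 9.088 = 10.19 mg/L.
Correct the yield for decay: Y_obs = Y/(1 + k_d θ_c) = 0.308 / (1 + 0.0756 × 8.41) = 0.308 / 1.636 = 0.1883.
ΔS = 3060 − 10.2 = 3050 mg/L, so the substrate removal rate is 267 × 3050/1000 = 814.3 kg bCOD/d.
So the net sludge growth is P_X = 0.1883 × 814.3 = 153.3 kg VSS/d.

P_X ≈ 153 kg VSS/d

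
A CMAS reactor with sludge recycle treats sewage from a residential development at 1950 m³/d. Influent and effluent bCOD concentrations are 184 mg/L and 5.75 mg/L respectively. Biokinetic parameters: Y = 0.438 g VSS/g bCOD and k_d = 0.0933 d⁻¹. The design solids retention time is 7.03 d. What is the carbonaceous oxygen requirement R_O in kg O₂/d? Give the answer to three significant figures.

Correct the yield for decay: Y_obs = Y/(1 + k_d θ_c) = 0.438 / (1 + 0.0933 × 7.03) = 0.438 / 1.656 = 0.2645.
Substrate removed = Q·(S₀ − S) = 1950 m³/d × (184 − 5.75) g/m³ = 3.48×10^5 g/d = 347.6 kg/d.
Net sludge production P_X = 0.2645 × 347.6 = 91.94 kg VSS/d.
R_O = Q·(S₀ − S) − 1.42·P_X = 347.6 − 1.42 × 91.94 = 217.0 kg O₂/d.

R_O ≈ 217 kg O₂/d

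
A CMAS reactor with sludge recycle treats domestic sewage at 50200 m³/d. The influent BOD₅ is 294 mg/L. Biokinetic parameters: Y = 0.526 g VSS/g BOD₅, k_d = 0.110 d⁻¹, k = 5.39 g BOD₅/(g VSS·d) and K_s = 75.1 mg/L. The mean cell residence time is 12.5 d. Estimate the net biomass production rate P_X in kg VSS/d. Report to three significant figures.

P_X ≈ 3210 kg VSS/d

From the Monod/SRT balance for a CMAS, S = K_s·(1+k_d θ_c)/[θ_c·(Y k − k_d) − 1] = 75.1 × (1 + 0.110 × 12.5) / [12.5 × (0.526 × 5.39 − 0.110) − 1] = 178.4 / 33.06 = 5.394 mg/L.
Y_obs = Y / (1 + k_d θ_c) = 0.526 / (1 + 0.110 × 12.5) = 0.526 / 2.375 = 0.2215.
Q·(S₀ − S) = 50200 × (294 − 5.39) × 10⁻³ = 14488 kg/d removed.
Net biomass production P_X = Y_obs × Q·(S₀ − S) = 0.2215 × 14488 = 3209 kg VSS/d.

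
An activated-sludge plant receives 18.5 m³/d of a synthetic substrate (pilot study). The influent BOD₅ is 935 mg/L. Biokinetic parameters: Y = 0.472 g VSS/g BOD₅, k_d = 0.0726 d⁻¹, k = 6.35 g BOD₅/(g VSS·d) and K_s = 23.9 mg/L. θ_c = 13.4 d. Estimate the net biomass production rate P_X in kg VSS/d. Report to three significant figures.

P_X ≈ 4.13 kg VSS/d

Effluent substrate depends only on kinetics and SRT: S = K_s(1 + k_d θ_c) / [θ_c(Yk − k_d) − 1] = 23.9 × (1 + 0.0726 × 13.4) / [13.4 × (0.472 × 6.35 − 0.0726) − 1] = 47.15 / 38.19 = 1.235 mg/L.
Observed yield with endogenous decay: Y_obs = Y / (1 + k_d·θ_c) = 0.472 / (1 + 0.0726 × 13.4) = 0.472 / 1.973 = 0.2392 g VSS/g BOD₅.
ΔS = 935 − 1.23 = 933.8 mg/L, so the substrate removal rate is 18.5 × 933.8/1000 = 17.27 kg BOD₅/d.
P_X = Y_obs · Q(S₀ − S) = 0.2392 × 17.27 = 4.133 kg VSS/d.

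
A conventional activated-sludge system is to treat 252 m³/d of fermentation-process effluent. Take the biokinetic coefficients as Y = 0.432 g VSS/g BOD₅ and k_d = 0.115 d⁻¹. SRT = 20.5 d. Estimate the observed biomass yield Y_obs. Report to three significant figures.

Y_obs = Y / (1 + k_d θ_c) = 0.432 / (1 + 0.115 × 20.5) = 0.432 / 3.357 = 0.1287.

Y_obs ≈ 0.129 g VSS/g BOD₅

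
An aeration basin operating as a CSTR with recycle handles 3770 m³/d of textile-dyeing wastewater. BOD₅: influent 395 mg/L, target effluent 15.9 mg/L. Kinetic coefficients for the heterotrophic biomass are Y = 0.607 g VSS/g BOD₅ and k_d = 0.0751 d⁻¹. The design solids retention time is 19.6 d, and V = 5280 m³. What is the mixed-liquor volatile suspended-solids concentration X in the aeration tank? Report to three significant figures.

X ≈ 1300 mg/L

From V·X·(1 + k_d·θ_c) = Y·Q·(S₀ − S)·θ_c: X = 0.607 × 3770 × (395 − 15.9) × 19.6 / [5280 × (1 + 0.0751 × 19.6)] = 1303 mg/L.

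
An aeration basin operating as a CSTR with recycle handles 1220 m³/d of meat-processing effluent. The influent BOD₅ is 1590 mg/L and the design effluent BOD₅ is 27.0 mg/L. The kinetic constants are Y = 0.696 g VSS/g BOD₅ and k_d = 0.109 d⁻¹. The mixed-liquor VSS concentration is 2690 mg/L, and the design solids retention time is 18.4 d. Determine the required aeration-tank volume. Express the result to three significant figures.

V ≈ 3020 m³

From the SRT design equation V = Y Q (S₀−S) θ_c / [X (1 + k_d θ_c)] = 0.696 × 1220 × (1590 − 27.0) × 18.4 / [2690 × (1 + 0.109 × 18.4)] = 2.44×10^7 / 8085 = 3020 m³.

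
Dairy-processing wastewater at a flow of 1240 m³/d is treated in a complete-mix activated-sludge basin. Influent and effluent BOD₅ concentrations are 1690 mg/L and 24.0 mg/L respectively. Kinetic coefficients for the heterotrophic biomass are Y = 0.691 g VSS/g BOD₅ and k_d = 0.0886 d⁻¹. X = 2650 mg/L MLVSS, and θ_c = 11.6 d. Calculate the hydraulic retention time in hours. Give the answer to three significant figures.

τ ≈ 59.6 h

Steady-state biomass mass balance: V·X·(1 + k_d·θ_c) = Y·Q·(S₀ − S)·θ_c, so V = 0.691 × 1240 × (1690 − 24.0) × 11.6 / [2650 × (1 + 0.0886 × 11.6)] = 1.66×10^7 / 5374 = 3082 m³.
HRT = V/Q = 3082 m³ / 1240 m³·d⁻¹ = 2.485 d × 24 = 59.64 h.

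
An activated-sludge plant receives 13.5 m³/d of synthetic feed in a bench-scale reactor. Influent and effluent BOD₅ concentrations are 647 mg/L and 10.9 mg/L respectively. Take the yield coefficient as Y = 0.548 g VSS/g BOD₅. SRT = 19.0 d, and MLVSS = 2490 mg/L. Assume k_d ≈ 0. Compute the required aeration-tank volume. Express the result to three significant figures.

V·X = Y·Q·ΔS·θ_c gives V = 0.548 × 13.5 × (647 − 10.9) × 19.0 / 2490 = 35.91 m³.

V ≈ 35.9 m³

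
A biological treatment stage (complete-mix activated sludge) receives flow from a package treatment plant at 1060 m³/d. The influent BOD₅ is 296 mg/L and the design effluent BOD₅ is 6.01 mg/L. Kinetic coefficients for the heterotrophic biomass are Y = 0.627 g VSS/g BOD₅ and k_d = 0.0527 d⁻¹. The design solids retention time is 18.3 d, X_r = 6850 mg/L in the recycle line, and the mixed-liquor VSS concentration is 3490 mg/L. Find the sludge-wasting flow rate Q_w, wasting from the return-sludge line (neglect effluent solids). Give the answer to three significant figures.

Q_w ≈ 14.3 m³/d

Rearranging the biomass balance for a CMAS with decay, V = Y·Q·ΔS·θ_c / [X·(1+k_d θ_c)] = 0.627 × 1060 × (296 − 6.01) × 18.3 / [3490 × (1 + 0.0527 × 18.3)] = 3.53×10^6 / 6856 = 514.5 m³.
θ_c = V·X/(Q_w·X_r) when wasting from the recycle, so Q_w = V·X/(θ_c·X_r) = 514.5 × 3490 / (18.3 × 6850) = 14.32 m³/d.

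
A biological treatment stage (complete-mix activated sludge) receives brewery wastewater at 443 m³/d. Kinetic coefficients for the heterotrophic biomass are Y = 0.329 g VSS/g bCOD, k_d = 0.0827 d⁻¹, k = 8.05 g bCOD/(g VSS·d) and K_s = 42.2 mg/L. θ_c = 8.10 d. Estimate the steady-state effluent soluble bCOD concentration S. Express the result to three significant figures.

S ≈ 3.56 mg/L

Effluent substrate depends only on kinetics and SRT: S = K_s(1 + k_d θ_c) / [θ_c(Yk − k_d) − 1] = 42.2 × (1 + 0.0827 × 8.10) / [8.10 × (0.329 × 8.05 − 0.0827) − 1] = 70.47 / 19.78 = 3.562 mg/L.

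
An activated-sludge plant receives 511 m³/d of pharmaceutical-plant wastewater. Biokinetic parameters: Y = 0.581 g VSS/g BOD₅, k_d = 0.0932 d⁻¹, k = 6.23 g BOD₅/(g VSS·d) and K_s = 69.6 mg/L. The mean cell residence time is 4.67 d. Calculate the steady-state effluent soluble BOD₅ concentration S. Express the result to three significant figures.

From the Monod/SRT balance for a CMAS, S = K_s·(1+k_d θ_c)/[θ_c·(Y k − k_d) − 1] = 69.6 × (1 + 0.0932 × 4.67) / [4.67 × (0.581 × 6.23 − 0.0932) − 1] = 99.89 / 15.47 = 6.458 mg/L.

S ≈ 6.46 mg/L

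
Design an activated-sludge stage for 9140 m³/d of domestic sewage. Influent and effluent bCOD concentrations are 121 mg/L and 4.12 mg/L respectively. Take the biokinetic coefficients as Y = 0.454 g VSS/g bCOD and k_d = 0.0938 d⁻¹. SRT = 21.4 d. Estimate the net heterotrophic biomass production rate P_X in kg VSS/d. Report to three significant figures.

P_X ≈ 161 kg VSS/d

Observed yield with endogenous decay: Y_obs = Y / (1 + k_d·θ_c) = 0.454 / (1 + 0.0938 × 21.4) = 0.454 / 3.007 = 0.1510 g VSS/g bCOD.
Substrate removed = Q·(S₀ − S) = 9140 m³/d × (121 − 4.12) g/m³ = 1.07×10^6 g/d = 1068 kg/d.
Biomass produced: P_X = Y_obs·Q·ΔS = 0.1510 × 1068 ≈ 161.3 kg VSS/d.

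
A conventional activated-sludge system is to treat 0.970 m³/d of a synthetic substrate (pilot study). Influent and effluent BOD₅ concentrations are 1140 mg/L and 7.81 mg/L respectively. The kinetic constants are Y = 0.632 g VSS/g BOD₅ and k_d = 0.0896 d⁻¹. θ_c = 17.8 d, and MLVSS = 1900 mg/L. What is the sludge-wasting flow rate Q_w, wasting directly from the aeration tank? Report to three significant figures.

Q_w ≈ 0.141 m³/d

Rearranging the biomass balance for a CMAS with decay, V = Y·Q·ΔS·θ_c / [X·(1+k_d θ_c)] = 0.632 × 0.970 × (1140 − 7.81) × 17.8 / [1900 × (1 + 0.0896 × 17.8)] = 1.24×10^4 / 4930 = 2.506 m³.
Wasting from the aeration tank: Q_w = V / θ_c = 2.506 / 17.8 = 0.1408 m³/d.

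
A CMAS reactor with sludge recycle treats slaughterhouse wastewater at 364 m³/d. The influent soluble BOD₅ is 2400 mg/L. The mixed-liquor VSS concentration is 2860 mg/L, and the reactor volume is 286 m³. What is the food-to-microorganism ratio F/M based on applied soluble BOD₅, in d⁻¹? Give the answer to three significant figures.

Food-to-microorganism ratio F/M = Q S₀ / (V X) = 364 × 2400 / (286.0 × 2860) = 1.068 d⁻¹.

F/M ≈ 1.07 d⁻¹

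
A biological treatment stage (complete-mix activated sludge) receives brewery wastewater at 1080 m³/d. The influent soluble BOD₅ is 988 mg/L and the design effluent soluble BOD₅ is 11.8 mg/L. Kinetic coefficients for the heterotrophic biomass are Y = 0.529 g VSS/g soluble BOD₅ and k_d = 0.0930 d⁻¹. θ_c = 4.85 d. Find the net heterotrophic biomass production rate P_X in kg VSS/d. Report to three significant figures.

Observed yield with endogenous decay: Y_obs = Y / (1 + k_d·θ_c) = 0.529 / (1 + 0.0930 × 4.85) = 0.529 / 1.451 = 0.3646 g VSS/g soluble BOD₅.
ΔS = 988 − 11.8 = 976.2 mg/L, so the substrate removal rate is 1080 × 976.2/1000 = 1054 kg soluble BOD₅/d.
Net biomass production P_X = Y_obs × Q·(S₀ − S) = 0.3646 × 1054 = 384.4 kg VSS/d.

P_X ≈ 384 kg VSS/d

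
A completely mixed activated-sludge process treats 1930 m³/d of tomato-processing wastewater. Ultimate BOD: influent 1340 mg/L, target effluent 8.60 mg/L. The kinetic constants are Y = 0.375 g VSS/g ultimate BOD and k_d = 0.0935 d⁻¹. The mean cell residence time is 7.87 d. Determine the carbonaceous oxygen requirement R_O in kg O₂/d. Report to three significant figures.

R_O ≈ 1780 kg O₂/d

Y_obs = Y / (1 + k_d θ_c) = 0.375 / (1 + 0.0935 × 7.87) = 0.375 / 1.736 = 0.2160.
Q·(S₀ − S) = 1930 × (1340 − 8.60) × 10⁻³ = 2570 kg/d removed.
P_X = Y_obs·Q·(S₀ − S) = 0.2160 × 2570 = 555.1 kg VSS/d.
Carbonaceous O₂ demand = substrate oxidised − cell-mass equivalent = 2570 − 1.42 × 555.1 = 1781 kg O₂/d.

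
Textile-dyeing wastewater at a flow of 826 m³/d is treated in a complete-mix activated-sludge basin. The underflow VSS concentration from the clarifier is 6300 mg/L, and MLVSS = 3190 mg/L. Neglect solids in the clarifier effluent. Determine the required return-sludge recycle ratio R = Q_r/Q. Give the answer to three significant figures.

R ≈ 1.03

Mass balance around the secondary clarifier (neglecting effluent solids): R = X / (X_r − X) = 3190 / (6300 − 3190) = 1.026.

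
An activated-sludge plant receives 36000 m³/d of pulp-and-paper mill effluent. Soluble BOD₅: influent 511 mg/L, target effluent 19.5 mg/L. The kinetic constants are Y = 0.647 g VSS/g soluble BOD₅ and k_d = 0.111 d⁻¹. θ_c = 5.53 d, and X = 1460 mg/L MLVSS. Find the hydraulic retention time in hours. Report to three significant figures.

Steady-state biomass mass balance: V·X·(1 + k_d·θ_c) = Y·Q·(S₀ − S)·θ_c, so V = 0.647 × 36000 × (511 − 19.5) × 5.53 / [1460 × (1 + 0.111 × 5.53)] = 6.33×10^7 / 2356 = 26869 m³.
HRT = V/Q = 26869 m³ / 36000 m³·d⁻¹ = 0.7463 d × 24 = 17.91 h.

τ ≈ 17.9 h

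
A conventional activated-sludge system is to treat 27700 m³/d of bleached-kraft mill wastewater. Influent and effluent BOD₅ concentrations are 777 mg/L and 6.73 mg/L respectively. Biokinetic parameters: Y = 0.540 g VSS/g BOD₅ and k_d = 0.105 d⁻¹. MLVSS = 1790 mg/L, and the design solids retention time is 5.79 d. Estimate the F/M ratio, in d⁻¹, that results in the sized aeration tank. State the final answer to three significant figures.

F/M ≈ 0.519 d⁻¹

Steady-state biomass mass balance: V·X·(1 + k_d·θ_c) = Y·Q·(S₀ − S)·θ_c, so V = 0.540 × 27700 × (777 − 6.73) × 5.79 / [1790 × (1 + 0.105 × 5.79)] = 6.67×10^7 / 2878 = 23178 m³.
Food-to-microorganism ratio F/M = Q S₀ / (V X) = 27700 × 777 / (23178 × 1790) = 0.5188 d⁻¹.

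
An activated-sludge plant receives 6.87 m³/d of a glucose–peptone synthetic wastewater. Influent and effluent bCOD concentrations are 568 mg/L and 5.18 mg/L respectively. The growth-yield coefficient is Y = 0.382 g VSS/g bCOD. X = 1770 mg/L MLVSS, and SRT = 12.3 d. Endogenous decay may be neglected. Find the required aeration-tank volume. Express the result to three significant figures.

V ≈ 10.3 m³

With k_d = 0 the design equation reduces to V = Y Q (S₀−S) θ_c / X = 0.382 × 6.87 × (568 − 5.18) × 12.3 / 1770 = 10.26 m³.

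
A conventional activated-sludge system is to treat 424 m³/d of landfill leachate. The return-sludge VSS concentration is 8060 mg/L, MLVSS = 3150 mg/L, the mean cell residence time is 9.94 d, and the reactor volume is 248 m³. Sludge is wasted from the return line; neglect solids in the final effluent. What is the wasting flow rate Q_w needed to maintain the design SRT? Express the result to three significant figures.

θ_c = V·X/(Q_w·X_r) when wasting from the recycle, so Q_w = V·X/(θ_c·X_r) = 248.0 × 3150 / (9.94 × 8060) = 9.751 m³/d.

Q_w ≈ 9.75 m³/d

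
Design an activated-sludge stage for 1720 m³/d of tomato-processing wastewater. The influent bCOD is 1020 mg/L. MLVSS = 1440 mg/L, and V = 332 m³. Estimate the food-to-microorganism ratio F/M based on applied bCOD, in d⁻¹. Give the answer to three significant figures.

Food-to-microorganism ratio F/M = Q S₀ / (V X) = 1720 × 1020 / (332.0 × 1440) = 3.670 d⁻¹.

F/M ≈ 3.67 d⁻¹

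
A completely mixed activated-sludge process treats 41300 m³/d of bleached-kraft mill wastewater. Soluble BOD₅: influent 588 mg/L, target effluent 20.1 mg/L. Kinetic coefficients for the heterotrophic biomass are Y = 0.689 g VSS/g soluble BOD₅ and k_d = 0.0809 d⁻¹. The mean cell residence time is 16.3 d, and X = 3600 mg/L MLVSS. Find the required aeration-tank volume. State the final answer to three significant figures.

From the SRT design equation V = Y Q (S₀−S) θ_c / [X (1 + k_d θ_c)] = 0.689 × 41300 × (588 − 20.1) × 16.3 / [3600 × (1 + 0.0809 × 16.3)] = 2.63×10^8 / 8347 = 31556 m³.

V ≈ 31600 m³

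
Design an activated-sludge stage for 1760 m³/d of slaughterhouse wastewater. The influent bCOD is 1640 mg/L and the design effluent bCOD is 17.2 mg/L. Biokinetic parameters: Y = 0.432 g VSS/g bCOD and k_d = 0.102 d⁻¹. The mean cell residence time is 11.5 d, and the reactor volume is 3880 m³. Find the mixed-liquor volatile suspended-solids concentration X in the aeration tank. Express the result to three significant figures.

From V·X·(1 + k_d·θ_c) = Y·Q·(S₀ − S)·θ_c: X = 0.432 × 1760 × (1640 − 17.2) × 11.5 / [3880 × (1 + 0.102 × 11.5)] = 1683 mg/L.

X ≈ 1680 mg/L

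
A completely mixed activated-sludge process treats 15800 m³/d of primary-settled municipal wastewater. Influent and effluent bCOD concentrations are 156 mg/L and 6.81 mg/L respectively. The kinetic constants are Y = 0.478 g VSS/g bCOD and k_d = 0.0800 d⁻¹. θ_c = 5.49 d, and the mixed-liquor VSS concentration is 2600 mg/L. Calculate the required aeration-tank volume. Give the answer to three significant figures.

V ≈ 1650 m³

Steady-state biomass mass balance: V·X·(1 + k_d·θ_c) = Y·Q·(S₀ − S)·θ_c, so V = 0.478 × 15800 × (156 − 6.81) × 5.49 / [2600 × (1 + 0.0800 × 5.49)] = 6.19×10^6 / 3742 = 1653 m³.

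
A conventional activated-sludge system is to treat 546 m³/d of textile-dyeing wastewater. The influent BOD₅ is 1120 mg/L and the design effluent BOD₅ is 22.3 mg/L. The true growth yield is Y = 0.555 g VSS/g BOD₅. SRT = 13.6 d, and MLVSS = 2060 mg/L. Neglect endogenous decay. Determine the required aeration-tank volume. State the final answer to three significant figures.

V ≈ 2200 m³

Biomass mass balance (decay neglected): V·X = Y·Q·(S₀ − S)·θ_c, so V = 0.555 × 546 × (1120 − 22.3) × 13.6 / 2060 = 2196 m³.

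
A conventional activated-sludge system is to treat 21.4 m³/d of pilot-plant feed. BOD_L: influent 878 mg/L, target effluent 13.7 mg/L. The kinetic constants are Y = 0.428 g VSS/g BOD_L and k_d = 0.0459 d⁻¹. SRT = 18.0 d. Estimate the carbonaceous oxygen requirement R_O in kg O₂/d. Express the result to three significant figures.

Y_obs = Y / (1 + k_d θ_c) = 0.428 / (1 + 0.0459 × 18.0) = 0.428 / 1.826 = 0.2344.
Substrate removed = Q·(S₀ − S) = 21.4 m³/d × (878 − 13.7) g/m³ = 1.85×10^4 g/d = 18.50 kg/d.
Biomass synthesised: P_X = Y_obs × 18.50 = 4.335 kg VSS/d.
Carbonaceous O₂ demand = substrate oxidised − cell-mass equivalent = 18.50 − 1.42 × 4.335 = 12.34 kg O₂/d.

R_O ≈ 12.3 kg O₂/d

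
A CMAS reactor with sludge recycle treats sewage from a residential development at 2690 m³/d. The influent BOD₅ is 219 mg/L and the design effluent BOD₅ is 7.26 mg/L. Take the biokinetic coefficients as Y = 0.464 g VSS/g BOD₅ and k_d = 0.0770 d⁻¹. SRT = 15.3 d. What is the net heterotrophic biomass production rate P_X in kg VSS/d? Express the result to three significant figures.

P_X ≈ 121 kg VSS/d

The observed yield is Y_obs = Y/(1 + k_d·θ_c) = 0.464 / (1 + 0.0770 × 15.3) = 0.464 / 2.178 = 0.2130 g VSS per g BOD₅ removed.
Mass of BOD₅ removed per day: Q(S₀ − S) = 2690 × 211.7 g/m³ = 569.6 kg/d.
Net biomass production P_X = Y_obs × Q·(S₀ − S) = 0.2130 × 569.6 = 121.3 kg VSS/d.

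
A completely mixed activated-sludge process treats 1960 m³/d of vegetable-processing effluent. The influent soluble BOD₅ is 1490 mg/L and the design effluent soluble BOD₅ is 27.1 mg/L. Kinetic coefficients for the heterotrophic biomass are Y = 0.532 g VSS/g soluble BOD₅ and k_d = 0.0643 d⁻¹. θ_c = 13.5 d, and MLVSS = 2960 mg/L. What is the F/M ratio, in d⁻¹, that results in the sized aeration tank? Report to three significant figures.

F/M ≈ 0.265 d⁻¹

Rearranging the biomass balance for a CMAS with decay, V = Y·Q·ΔS·θ_c / [X·(1+k_d θ_c)] = 0.532 × 1960 × (1490 − 27.1) × 13.5 / [2960 × (1 + 0.0643 × 13.5)] = 2.06×10^7 / 5529 = 3724 m³.
F/M = Q·S₀ / (V·X) = 1960 × 1490 / (3724 × 2960) = 0.2649 g soluble BOD₅·(g VSS·d)⁻¹.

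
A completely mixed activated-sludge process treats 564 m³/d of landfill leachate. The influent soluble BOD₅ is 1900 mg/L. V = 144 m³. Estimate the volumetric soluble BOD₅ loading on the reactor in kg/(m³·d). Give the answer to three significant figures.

L_v ≈ 7.44 kg soluble BOD₅/(m³·d)

Volumetric loading L_v = Q·S₀ / V = 564 × 1900 g/m³ / 144.0 m³ = 7442 g/(m³·d) = 7.442 kg soluble BOD₅/(m³·d).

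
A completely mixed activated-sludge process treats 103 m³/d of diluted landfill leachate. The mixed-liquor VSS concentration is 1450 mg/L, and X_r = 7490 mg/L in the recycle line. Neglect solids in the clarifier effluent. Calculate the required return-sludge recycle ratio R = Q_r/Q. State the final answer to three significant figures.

R = Q_r/Q = X/(X_r − X) = 1450 / (7490 − 1450) = 0.2401.

R ≈ 0.240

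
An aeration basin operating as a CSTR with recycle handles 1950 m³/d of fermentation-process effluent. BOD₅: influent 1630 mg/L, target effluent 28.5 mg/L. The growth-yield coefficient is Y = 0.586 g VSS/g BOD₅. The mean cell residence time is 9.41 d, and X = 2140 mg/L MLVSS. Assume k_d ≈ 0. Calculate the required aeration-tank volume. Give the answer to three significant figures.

V·X = Y·Q·ΔS·θ_c gives V = 0.586 × 1950 × (1630 − 28.5) × 9.41 / 2140 = 8047 m³.

V ≈ 8050 m³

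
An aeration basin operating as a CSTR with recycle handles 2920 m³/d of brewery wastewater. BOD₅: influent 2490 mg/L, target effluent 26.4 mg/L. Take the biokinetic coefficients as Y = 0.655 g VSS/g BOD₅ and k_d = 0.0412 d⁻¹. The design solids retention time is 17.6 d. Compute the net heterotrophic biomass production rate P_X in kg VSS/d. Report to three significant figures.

Correct the yield for decay: Y_obs = Y/(1 + k_d θ_c) = 0.655 / (1 + 0.0412 × 17.6) = 0.655 / 1.725 = 0.3797.
Q·(S₀ − S) = 2920 × (2490 − 26.4) × 10⁻³ = 7194 kg/d removed.
Biomass produced: P_X = Y_obs·Q·ΔS = 0.3797 × 7194 ≈ 2731 kg VSS/d.

P_X ≈ 2730 kg VSS/d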